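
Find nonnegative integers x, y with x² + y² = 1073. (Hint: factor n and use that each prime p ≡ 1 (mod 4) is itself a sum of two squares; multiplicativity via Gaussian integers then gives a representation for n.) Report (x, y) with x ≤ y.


Step 1: Factor n = 1073 = 29 · 37.
Step 2: Check the mod-4 condition on each prime factor: 29 ≡ 1 (mod 4), exponent 1; 37 ≡ 1 (mod 4), exponent 1.
All primes ≡ 3 (mod 4) appear to even exponent (or don't appear), so by the two-squares theorem n IS expressible as a sum of two squares.
Step 3: Build a representation. Here n = 29 · 37 is a product of primes ≡ 1 (mod 4). Each prime p ≡ 1 (mod 4) is itself a sum of two squares; find a² by testing p − a² for a perfect square:
  29: 29 − 1² = 28, 29 − 2² = 25 = 5² ⇒ 29 = 2² + 5².
  37: 37 − 1² = 36 = 6² ⇒ 37 = 1² + 6².
  Combine using the Brahmagupta–Fibonacci identity (a² + b²)(c² + d²) = (ac − bd)² + (ad + bc)² = (ac + bd)² + (ad − bc)²:
  29 · 37 = 1073: from (2² + 5²)(1² + 6²), take (2·1 − 5·6, 2·6 + 5·1) = (2 − 30, 12 + 5) = (-28, 17); dropping signs (only squares matter) gives (28, 17); check 28² + 17² = 784 + 289 = 1073 ✓.
Step 4: Order so x ≤ y and verify: 17² + 28² = 289 + 784 = 1073 = n. ✓

n = 1073 = 17² + 28² (one valid representation with x ≤ y).


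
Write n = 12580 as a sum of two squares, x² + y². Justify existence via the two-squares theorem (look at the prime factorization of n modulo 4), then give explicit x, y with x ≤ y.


Step 1: Factor n = 12580 = 2^2 · 5 · 17 · 37.
Step 2: Check the mod-4 condition on each prime factor: 2 = 2 (special); 5 ≡ 1 (mod 4), exponent 1; 17 ≡ 1 (mod 4), exponent 1; 37 ≡ 1 (mod 4), exponent 1.
All primes ≡ 3 (mod 4) appear to even exponent (or don't appear), so by the two-squares theorem n IS expressible as a sum of two squares.
Step 3: Build a representation. Group n = k² · m with k = 2 and m = 5 · 17 · 37 = 3145 (a product of primes ≡ 1 (mod 4)); a representation of m scales to one of n via (k·x)² + (k·y)² = k²(x² + y²). Each prime p ≡ 1 (mod 4) is itself a sum of two squares; find a² by testing p − a² for a perfect square:
  5: 5 − 1² = 4 = 2² ⇒ 5 = 1² + 2².
  17: 17 − 1² = 16 = 4² ⇒ 17 = 1² + 4².
  37: 37 − 1² = 36 = 6² ⇒ 37 = 1² + 6².
  Combine using the Brahmagupta–Fibonacci identity (a² + b²)(c² + d²) = (ac − bd)² + (ad + bc)² = (ac + bd)² + (ad − bc)²:
  5 · 17 = 85: from (1² + 2²)(1² + 4²), take (1·1 − 2·4, 1·4 + 2·1) = (1 − 8, 4 + 2) = (-7, 6); dropping signs (only squares matter) gives (7, 6); check 7² + 6² = 49 + 36 = 85 ✓.
  85 · 37 = 3145: from (7² + 6²)(1² + 6²), take (7·1 − 6·6, 7·6 + 6·1) = (7 − 36, 42 + 6) = (-29, 48); dropping signs (only squares matter) gives (29, 48); check 29² + 48² = 841 + 2304 = 3145 ✓.
  Scale by k = 2: (2·29, 2·48) = (58, 96).
Step 4: Order so x ≤ y and verify: 58² + 96² = 3364 + 9216 = 12580 = n. ✓

n = 12580 = 58² + 96² (one valid representation with x ≤ y).


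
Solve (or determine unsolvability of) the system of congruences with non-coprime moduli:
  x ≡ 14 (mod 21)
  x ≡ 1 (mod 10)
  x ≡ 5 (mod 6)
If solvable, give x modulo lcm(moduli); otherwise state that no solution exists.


Moduli 21, 10, 6 are not pairwise coprime, so CRT works modulo lcm(m_i) when all pairwise compatibility conditions hold.
Pairwise compatibility: gcd(m_i, m_j) must divide a_i - a_j for every pair.
Merge one congruence at a time:
  Start: x ≡ 14 (mod 21).
  Combine with x ≡ 1 (mod 10): gcd(21, 10) = 1; 1 - 14 = -13, which IS divisible by 1, so compatible.
    Write x = 14 + 21·t and substitute into x ≡ 1 (mod 10): 21·t ≡ 1 − 14 = -13 (mod 10).
    Reduce coefficients mod 10: 1·t ≡ 7 (mod 10).
    So t ≡ 7 (mod 10).
    Then x = 14 + 21·7 = 161, valid modulo lcm(21, 10) = 210: x ≡ 161 (mod 210).
  Combine with x ≡ 5 (mod 6): gcd(210, 6) = 6; 5 - 161 = -156, which IS divisible by 6, so compatible.
    Write x = 161 + 210·t and substitute into x ≡ 5 (mod 6): 210·t ≡ 5 − 161 = -156 (mod 6).
    Divide the congruence (and modulus) by g = 6: 35·t ≡ -26 (mod 1).
    Modulo 1 every t works; take t = 0.
    Then x = 161 + 210·0 = 161, valid modulo lcm(210, 6) = 210: x ≡ 161 (mod 210).
Verify: 161 mod 21 = 14, 161 mod 10 = 1, 161 mod 6 = 5.

x ≡ 161 (mod 210).


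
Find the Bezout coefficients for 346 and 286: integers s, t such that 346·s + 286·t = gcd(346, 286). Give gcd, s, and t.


Euclidean algorithm on (346, 286) — divide until remainder is 0:
  346 = 1 · 286 + 60
  286 = 4 · 60 + 46
  60 = 1 · 46 + 14
  46 = 3 · 14 + 4
  14 = 3 · 4 + 2
  4 = 2 · 2 + 0
gcd(346, 286) = 2.
Track Bezout coefficients alongside the remainders: start with r₀ = 346 = a·1 + b·0 (s = 1, t = 0) and r₁ = 286 = a·0 + b·1 (s = 0, t = 1); each new remainder r_{k+1} = r_{k-1} − q_k·r_k inherits s_{k+1} = s_{k-1} − q_k·s_k, t_{k+1} = t_{k-1} − q_k·t_k, so r_k = a·s_k + b·t_k at every step:
  q = 1: r = 60, s = 1 − 1·0 = 1, t = 0 − 1·1 = -1  (check: 346·1 + 286·(-1) = 60)
  q = 4: r = 46, s = 0 − 4·1 = -4, t = 1 − 4·(-1) = 5  (check: 346·(-4) + 286·5 = 46)
  q = 1: r = 14, s = 1 − 1·(-4) = 5, t = -1 − 1·5 = -6  (check: 346·5 + 286·(-6) = 14)
  q = 3: r = 4, s = -4 − 3·5 = -19, t = 5 − 3·(-6) = 23  (check: 346·(-19) + 286·23 = 4)
  q = 3: r = 2, s = 5 − 3·(-19) = 62, t = -6 − 3·23 = -75  (check: 346·62 + 286·(-75) = 2)
The row with r = 2 (the gcd) gives the Bezout coefficients s = 62, t = -75.
Result: 346 · (62) + 286 · (-75) = 2.

gcd(346, 286) = 2; s = 62, t = -75 (check: 346·62 + 286·(-75) = 2).


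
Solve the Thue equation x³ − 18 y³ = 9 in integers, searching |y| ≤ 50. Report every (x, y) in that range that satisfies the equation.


The equation is x³ - 18y³ = 9. For fixed y, x³ = 18·y³ + 9, so a solution requires the RHS to be a perfect cube.
Strategy: iterate y from -50 to 50, compute RHS = 18·y³ + 9, and check whether it is a (positive or negative) perfect cube.
Check small values of y:
  y = 0: RHS = 9 is not a perfect cube.
  y = 1: RHS = 27 = (3)³ ⇒ x = 3 works.
  y = -1: RHS = -9 is not a perfect cube.
  y = 2: RHS = 153 is not a perfect cube.
  y = -2: RHS = -135 is not a perfect cube.
  y = 3: RHS = 495 is not a perfect cube.
  y = -3: RHS = -477 is not a perfect cube.
Continuing the search up to |y| = 50 finds no further solutions beyond those listed.
Collected solutions: (3, 1).

Solutions (with |y| ≤ 50): (3, 1).


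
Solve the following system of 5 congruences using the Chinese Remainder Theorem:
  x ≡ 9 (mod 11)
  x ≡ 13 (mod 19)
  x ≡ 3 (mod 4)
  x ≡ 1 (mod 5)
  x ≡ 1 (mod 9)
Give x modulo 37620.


Product of moduli M = 11 · 19 · 4 · 5 · 9 = 37620.
Merge one congruence at a time:
  Start: x ≡ 9 (mod 11).
  Combine with x ≡ 13 (mod 19); new modulus lcm = 209.
    Write x = 9 + 11·t and substitute into x ≡ 13 (mod 19): 11·t ≡ 13 − 9 = 4 (mod 19).
    The inverse of 11 mod 19 is 7 (since 11·7 = 77 = 4·19 + 1), so t ≡ 7·4 = 28 ≡ 9 (mod 19).
    Then x = 9 + 11·9 = 108, valid modulo lcm(11, 19) = 209: x ≡ 108 (mod 209).
  Combine with x ≡ 3 (mod 4); new modulus lcm = 836.
    Write x = 108 + 209·t and substitute into x ≡ 3 (mod 4): 209·t ≡ 3 − 108 = -105 (mod 4).
    Reduce coefficients mod 4: 1·t ≡ 3 (mod 4).
    So t ≡ 3 (mod 4).
    Then x = 108 + 209·3 = 735, valid modulo lcm(209, 4) = 836: x ≡ 735 (mod 836).
  Combine with x ≡ 1 (mod 5); new modulus lcm = 4180.
    Write x = 735 + 836·t and substitute into x ≡ 1 (mod 5): 836·t ≡ 1 − 735 = -734 (mod 5).
    Reduce coefficients mod 5: 1·t ≡ 1 (mod 5).
    So t ≡ 1 (mod 5).
    Then x = 735 + 836·1 = 1571, valid modulo lcm(836, 5) = 4180: x ≡ 1571 (mod 4180).
  Combine with x ≡ 1 (mod 9); new modulus lcm = 37620.
    Write x = 1571 + 4180·t and substitute into x ≡ 1 (mod 9): 4180·t ≡ 1 − 1571 = -1570 (mod 9).
    Reduce coefficients mod 9: 4·t ≡ 5 (mod 9).
    The inverse of 4 mod 9 is 7 (since 4·7 = 28 = 3·9 + 1), so t ≡ 7·5 = 35 ≡ 8 (mod 9).
    Then x = 1571 + 4180·8 = 35011, valid modulo lcm(4180, 9) = 37620: x ≡ 35011 (mod 37620).
Verify against each original: 35011 mod 11 = 9, 35011 mod 19 = 13, 35011 mod 4 = 3, 35011 mod 5 = 1, 35011 mod 9 = 1.

x ≡ 35011 (mod 37620).


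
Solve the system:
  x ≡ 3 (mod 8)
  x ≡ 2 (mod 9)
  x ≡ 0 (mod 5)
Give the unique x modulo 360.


Moduli 8, 9, 5 are pairwise coprime; by CRT there is a unique solution modulo M = 8 · 9 · 5 = 360.
Solve pairwise, accumulating the modulus:
  Start with x ≡ 3 (mod 8).
  Combine with x ≡ 2 (mod 9): since gcd(8, 9) = 1, we get a unique residue mod 72.
    Write x = 3 + 8·t and substitute into x ≡ 2 (mod 9): 8·t ≡ 2 − 3 = -1 (mod 9).
    Reduce coefficients mod 9: 8·t ≡ 8 (mod 9).
    The inverse of 8 mod 9 is 8 (since 8·8 = 64 = 7·9 + 1), so t ≡ 8·8 = 64 ≡ 1 (mod 9).
    Then x = 3 + 8·1 = 11, valid modulo lcm(8, 9) = 72: x ≡ 11 (mod 72).
  Combine with x ≡ 0 (mod 5): since gcd(72, 5) = 1, we get a unique residue mod 360.
    Write x = 11 + 72·t and substitute into x ≡ 0 (mod 5): 72·t ≡ 0 − 11 = -11 (mod 5).
    Reduce coefficients mod 5: 2·t ≡ 4 (mod 5).
    The inverse of 2 mod 5 is 3 (since 2·3 = 6 = 1·5 + 1), so t ≡ 3·4 = 12 ≡ 2 (mod 5).
    Then x = 11 + 72·2 = 155, valid modulo lcm(72, 5) = 360: x ≡ 155 (mod 360).
Verify: 155 mod 8 = 3 ✓, 155 mod 9 = 2 ✓, 155 mod 5 = 0 ✓.

x ≡ 155 (mod 360).


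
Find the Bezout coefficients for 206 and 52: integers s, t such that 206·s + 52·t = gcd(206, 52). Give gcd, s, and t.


Euclidean algorithm on (206, 52) — divide until remainder is 0:
  206 = 3 · 52 + 50
  52 = 1 · 50 + 2
  50 = 25 · 2 + 0
gcd(206, 52) = 2.
Track Bezout coefficients alongside the remainders: start with r₀ = 206 = a·1 + b·0 (s = 1, t = 0) and r₁ = 52 = a·0 + b·1 (s = 0, t = 1); each new remainder r_{k+1} = r_{k-1} − q_k·r_k inherits s_{k+1} = s_{k-1} − q_k·s_k, t_{k+1} = t_{k-1} − q_k·t_k, so r_k = a·s_k + b·t_k at every step:
  q = 3: r = 50, s = 1 − 3·0 = 1, t = 0 − 3·1 = -3  (check: 206·1 + 52·(-3) = 50)
  q = 1: r = 2, s = 0 − 1·1 = -1, t = 1 − 1·(-3) = 4  (check: 206·(-1) + 52·4 = 2)
The row with r = 2 (the gcd) gives the Bezout coefficients s = -1, t = 4.
Result: 206 · (-1) + 52 · (4) = 2.

gcd(206, 52) = 2; s = -1, t = 4 (check: 206·(-1) + 52·4 = 2).


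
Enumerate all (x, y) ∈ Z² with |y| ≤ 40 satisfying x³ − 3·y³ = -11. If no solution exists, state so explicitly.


The equation is x³ - 3y³ = -11. For fixed y, x³ = 3·y³ − 11, so a solution requires the RHS to be a perfect cube.
Strategy: iterate y from -40 to 40, compute RHS = 3·y³ − 11, and check whether it is a (positive or negative) perfect cube.
Check small values of y:
  y = 0: RHS = -11 is not a perfect cube.
  y = 1: RHS = -8 = (-2)³ ⇒ x = -2 works.
  y = -1: RHS = -14 is not a perfect cube.
  y = 2: RHS = 13 is not a perfect cube.
  y = -2: RHS = -35 is not a perfect cube.
  y = 3: RHS = 70 is not a perfect cube.
  y = -3: RHS = -92 is not a perfect cube.
Continuing the search up to |y| = 40 finds no further solutions beyond those listed.
Collected solutions: (-2, 1).

Solutions (with |y| ≤ 40): (-2, 1).


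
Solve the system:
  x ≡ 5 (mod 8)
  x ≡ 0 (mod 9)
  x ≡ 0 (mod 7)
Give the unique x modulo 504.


Moduli 8, 9, 7 are pairwise coprime; by CRT there is a unique solution modulo M = 8 · 9 · 7 = 504.
Solve pairwise, accumulating the modulus:
  Start with x ≡ 5 (mod 8).
  Combine with x ≡ 0 (mod 9): since gcd(8, 9) = 1, we get a unique residue mod 72.
    Write x = 5 + 8·t and substitute into x ≡ 0 (mod 9): 8·t ≡ 0 − 5 = -5 (mod 9).
    Reduce coefficients mod 9: 8·t ≡ 4 (mod 9).
    The inverse of 8 mod 9 is 8 (since 8·8 = 64 = 7·9 + 1), so t ≡ 8·4 = 32 ≡ 5 (mod 9).
    Then x = 5 + 8·5 = 45, valid modulo lcm(8, 9) = 72: x ≡ 45 (mod 72).
  Combine with x ≡ 0 (mod 7): since gcd(72, 7) = 1, we get a unique residue mod 504.
    Write x = 45 + 72·t and substitute into x ≡ 0 (mod 7): 72·t ≡ 0 − 45 = -45 (mod 7).
    Reduce coefficients mod 7: 2·t ≡ 4 (mod 7).
    The inverse of 2 mod 7 is 4 (since 2·4 = 8 = 1·7 + 1), so t ≡ 4·4 = 16 ≡ 2 (mod 7).
    Then x = 45 + 72·2 = 189, valid modulo lcm(72, 7) = 504: x ≡ 189 (mod 504).
Verify: 189 mod 8 = 5 ✓, 189 mod 9 = 0 ✓, 189 mod 7 = 0 ✓.

x ≡ 189 (mod 504).


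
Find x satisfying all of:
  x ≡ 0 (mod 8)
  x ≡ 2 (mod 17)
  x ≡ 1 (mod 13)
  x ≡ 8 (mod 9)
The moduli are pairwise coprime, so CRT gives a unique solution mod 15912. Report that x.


Product of moduli M = 8 · 17 · 13 · 9 = 15912.
Merge one congruence at a time:
  Start: x ≡ 0 (mod 8).
  Combine with x ≡ 2 (mod 17); new modulus lcm = 136.
    Write x = 0 + 8·t and substitute into x ≡ 2 (mod 17): 8·t ≡ 2 − 0 = 2 (mod 17).
    The inverse of 8 mod 17 is 15 (since 8·15 = 120 = 7·17 + 1), so t ≡ 15·2 = 30 ≡ 13 (mod 17).
    Then x = 0 + 8·13 = 104, valid modulo lcm(8, 17) = 136: x ≡ 104 (mod 136).
  Combine with x ≡ 1 (mod 13); new modulus lcm = 1768.
    Write x = 104 + 136·t and substitute into x ≡ 1 (mod 13): 136·t ≡ 1 − 104 = -103 (mod 13).
    Reduce coefficients mod 13: 6·t ≡ 1 (mod 13).
    The inverse of 6 mod 13 is 11 (since 6·11 = 66 = 5·13 + 1), so t ≡ 11·1 = 11 ≡ 11 (mod 13).
    Then x = 104 + 136·11 = 1600, valid modulo lcm(136, 13) = 1768: x ≡ 1600 (mod 1768).
  Combine with x ≡ 8 (mod 9); new modulus lcm = 15912.
    Write x = 1600 + 1768·t and substitute into x ≡ 8 (mod 9): 1768·t ≡ 8 − 1600 = -1592 (mod 9).
    Reduce coefficients mod 9: 4·t ≡ 1 (mod 9).
    The inverse of 4 mod 9 is 7 (since 4·7 = 28 = 3·9 + 1), so t ≡ 7·1 = 7 ≡ 7 (mod 9).
    Then x = 1600 + 1768·7 = 13976, valid modulo lcm(1768, 9) = 15912: x ≡ 13976 (mod 15912).
Verify against each original: 13976 mod 8 = 0, 13976 mod 17 = 2, 13976 mod 13 = 1, 13976 mod 9 = 8.

x ≡ 13976 (mod 15912).


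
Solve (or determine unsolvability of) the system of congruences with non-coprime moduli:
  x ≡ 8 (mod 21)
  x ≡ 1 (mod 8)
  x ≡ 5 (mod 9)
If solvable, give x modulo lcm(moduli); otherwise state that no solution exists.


Moduli 21, 8, 9 are not pairwise coprime, so CRT works modulo lcm(m_i) when all pairwise compatibility conditions hold.
Pairwise compatibility: gcd(m_i, m_j) must divide a_i - a_j for every pair.
Merge one congruence at a time:
  Start: x ≡ 8 (mod 21).
  Combine with x ≡ 1 (mod 8): gcd(21, 8) = 1; 1 - 8 = -7, which IS divisible by 1, so compatible.
    Write x = 8 + 21·t and substitute into x ≡ 1 (mod 8): 21·t ≡ 1 − 8 = -7 (mod 8).
    Reduce coefficients mod 8: 5·t ≡ 1 (mod 8).
    The inverse of 5 mod 8 is 5 (since 5·5 = 25 = 3·8 + 1), so t ≡ 5·1 = 5 ≡ 5 (mod 8).
    Then x = 8 + 21·5 = 113, valid modulo lcm(21, 8) = 168: x ≡ 113 (mod 168).
  Combine with x ≡ 5 (mod 9): gcd(168, 9) = 3; 5 - 113 = -108, which IS divisible by 3, so compatible.
    Write x = 113 + 168·t and substitute into x ≡ 5 (mod 9): 168·t ≡ 5 − 113 = -108 (mod 9).
    Divide the congruence (and modulus) by g = 3: 56·t ≡ -36 (mod 3).
    Reduce coefficients mod 3: 2·t ≡ 0 (mod 3).
    The inverse of 2 mod 3 is 2 (since 2·2 = 4 = 1·3 + 1), so t ≡ 2·0 = 0 ≡ 0 (mod 3).
    Then x = 113 + 168·0 = 113, valid modulo lcm(168, 9) = 504: x ≡ 113 (mod 504).
Verify: 113 mod 21 = 8, 113 mod 8 = 1, 113 mod 9 = 5.

x ≡ 113 (mod 504).


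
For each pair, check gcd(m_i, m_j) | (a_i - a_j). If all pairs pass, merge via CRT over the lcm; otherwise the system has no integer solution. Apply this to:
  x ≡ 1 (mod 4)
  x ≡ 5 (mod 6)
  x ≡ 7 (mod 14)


Moduli 4, 6, 14 are not pairwise coprime, so CRT works modulo lcm(m_i) when all pairwise compatibility conditions hold.
Pairwise compatibility: gcd(m_i, m_j) must divide a_i - a_j for every pair.
Merge one congruence at a time:
  Start: x ≡ 1 (mod 4).
  Combine with x ≡ 5 (mod 6): gcd(4, 6) = 2; 5 - 1 = 4, which IS divisible by 2, so compatible.
    Write x = 1 + 4·t and substitute into x ≡ 5 (mod 6): 4·t ≡ 5 − 1 = 4 (mod 6).
    Divide the congruence (and modulus) by g = 2: 2·t ≡ 2 (mod 3).
    The inverse of 2 mod 3 is 2 (since 2·2 = 4 = 1·3 + 1), so t ≡ 2·2 = 4 ≡ 1 (mod 3).
    Then x = 1 + 4·1 = 5, valid modulo lcm(4, 6) = 12: x ≡ 5 (mod 12).
  Combine with x ≡ 7 (mod 14): gcd(12, 14) = 2; 7 - 5 = 2, which IS divisible by 2, so compatible.
    Write x = 5 + 12·t and substitute into x ≡ 7 (mod 14): 12·t ≡ 7 − 5 = 2 (mod 14).
    Divide the congruence (and modulus) by g = 2: 6·t ≡ 1 (mod 7).
    The inverse of 6 mod 7 is 6 (since 6·6 = 36 = 5·7 + 1), so t ≡ 6·1 = 6 ≡ 6 (mod 7).
    Then x = 5 + 12·6 = 77, valid modulo lcm(12, 14) = 84: x ≡ 77 (mod 84).
Verify: 77 mod 4 = 1, 77 mod 6 = 5, 77 mod 14 = 7.

x ≡ 77 (mod 84).


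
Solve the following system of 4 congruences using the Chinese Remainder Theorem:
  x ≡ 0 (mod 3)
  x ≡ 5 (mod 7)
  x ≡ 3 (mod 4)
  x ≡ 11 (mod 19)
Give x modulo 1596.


Product of moduli M = 3 · 7 · 4 · 19 = 1596.
Merge one congruence at a time:
  Start: x ≡ 0 (mod 3).
  Combine with x ≡ 5 (mod 7); new modulus lcm = 21.
    Write x = 0 + 3·t and substitute into x ≡ 5 (mod 7): 3·t ≡ 5 − 0 = 5 (mod 7).
    The inverse of 3 mod 7 is 5 (since 3·5 = 15 = 2·7 + 1), so t ≡ 5·5 = 25 ≡ 4 (mod 7).
    Then x = 0 + 3·4 = 12, valid modulo lcm(3, 7) = 21: x ≡ 12 (mod 21).
  Combine with x ≡ 3 (mod 4); new modulus lcm = 84.
    Write x = 12 + 21·t and substitute into x ≡ 3 (mod 4): 21·t ≡ 3 − 12 = -9 (mod 4).
    Reduce coefficients mod 4: 1·t ≡ 3 (mod 4).
    So t ≡ 3 (mod 4).
    Then x = 12 + 21·3 = 75, valid modulo lcm(21, 4) = 84: x ≡ 75 (mod 84).
  Combine with x ≡ 11 (mod 19); new modulus lcm = 1596.
    Write x = 75 + 84·t and substitute into x ≡ 11 (mod 19): 84·t ≡ 11 − 75 = -64 (mod 19).
    Reduce coefficients mod 19: 8·t ≡ 12 (mod 19).
    The inverse of 8 mod 19 is 12 (since 8·12 = 96 = 5·19 + 1), so t ≡ 12·12 = 144 ≡ 11 (mod 19).
    Then x = 75 + 84·11 = 999, valid modulo lcm(84, 19) = 1596: x ≡ 999 (mod 1596).
Verify against each original: 999 mod 3 = 0, 999 mod 7 = 5, 999 mod 4 = 3, 999 mod 19 = 11.

x ≡ 999 (mod 1596).


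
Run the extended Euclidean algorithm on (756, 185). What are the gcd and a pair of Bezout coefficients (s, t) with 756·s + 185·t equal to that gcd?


Euclidean algorithm on (756, 185) — divide until remainder is 0:
  756 = 4 · 185 + 16
  185 = 11 · 16 + 9
  16 = 1 · 9 + 7
  9 = 1 · 7 + 2
  7 = 3 · 2 + 1
  2 = 2 · 1 + 0
gcd(756, 185) = 1.
Track Bezout coefficients alongside the remainders: start with r₀ = 756 = a·1 + b·0 (s = 1, t = 0) and r₁ = 185 = a·0 + b·1 (s = 0, t = 1); each new remainder r_{k+1} = r_{k-1} − q_k·r_k inherits s_{k+1} = s_{k-1} − q_k·s_k, t_{k+1} = t_{k-1} − q_k·t_k, so r_k = a·s_k + b·t_k at every step:
  q = 4: r = 16, s = 1 − 4·0 = 1, t = 0 − 4·1 = -4  (check: 756·1 + 185·(-4) = 16)
  q = 11: r = 9, s = 0 − 11·1 = -11, t = 1 − 11·(-4) = 45  (check: 756·(-11) + 185·45 = 9)
  q = 1: r = 7, s = 1 − 1·(-11) = 12, t = -4 − 1·45 = -49  (check: 756·12 + 185·(-49) = 7)
  q = 1: r = 2, s = -11 − 1·12 = -23, t = 45 − 1·(-49) = 94  (check: 756·(-23) + 185·94 = 2)
  q = 3: r = 1, s = 12 − 3·(-23) = 81, t = -49 − 3·94 = -331  (check: 756·81 + 185·(-331) = 1)
The row with r = 1 (the gcd) gives the Bezout coefficients s = 81, t = -331.
Result: 756 · (81) + 185 · (-331) = 1.

gcd(756, 185) = 1; s = 81, t = -331 (check: 756·81 + 185·(-331) = 1).


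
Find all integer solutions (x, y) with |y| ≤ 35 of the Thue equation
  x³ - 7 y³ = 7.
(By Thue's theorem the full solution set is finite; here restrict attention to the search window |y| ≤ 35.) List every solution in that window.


The equation is x³ - 7y³ = 7. For fixed y, x³ = 7·y³ + 7, so a solution requires the RHS to be a perfect cube.
Strategy: iterate y from -35 to 35, compute RHS = 7·y³ + 7, and check whether it is a (positive or negative) perfect cube.
Check small values of y:
  y = 0: RHS = 7 is not a perfect cube.
  y = 1: RHS = 14 is not a perfect cube.
  y = -1: RHS = 0 = (0)³ ⇒ x = 0 works.
  y = 2: RHS = 63 is not a perfect cube.
  y = -2: RHS = -49 is not a perfect cube.
  y = 3: RHS = 196 is not a perfect cube.
  y = -3: RHS = -182 is not a perfect cube.
Continuing the search up to |y| = 35 finds no further solutions beyond those listed.
Collected solutions: (0, -1).

Solutions (with |y| ≤ 35): (0, -1).


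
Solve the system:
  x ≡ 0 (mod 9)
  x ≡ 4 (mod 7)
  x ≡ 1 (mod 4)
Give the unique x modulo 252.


Moduli 9, 7, 4 are pairwise coprime; by CRT there is a unique solution modulo M = 9 · 7 · 4 = 252.
Solve pairwise, accumulating the modulus:
  Start with x ≡ 0 (mod 9).
  Combine with x ≡ 4 (mod 7): since gcd(9, 7) = 1, we get a unique residue mod 63.
    Write x = 0 + 9·t and substitute into x ≡ 4 (mod 7): 9·t ≡ 4 − 0 = 4 (mod 7).
    Reduce coefficients mod 7: 2·t ≡ 4 (mod 7).
    The inverse of 2 mod 7 is 4 (since 2·4 = 8 = 1·7 + 1), so t ≡ 4·4 = 16 ≡ 2 (mod 7).
    Then x = 0 + 9·2 = 18, valid modulo lcm(9, 7) = 63: x ≡ 18 (mod 63).
  Combine with x ≡ 1 (mod 4): since gcd(63, 4) = 1, we get a unique residue mod 252.
    Write x = 18 + 63·t and substitute into x ≡ 1 (mod 4): 63·t ≡ 1 − 18 = -17 (mod 4).
    Reduce coefficients mod 4: 3·t ≡ 3 (mod 4).
    The inverse of 3 mod 4 is 3 (since 3·3 = 9 = 2·4 + 1), so t ≡ 3·3 = 9 ≡ 1 (mod 4).
    Then x = 18 + 63·1 = 81, valid modulo lcm(63, 4) = 252: x ≡ 81 (mod 252).
Verify: 81 mod 9 = 0 ✓, 81 mod 7 = 4 ✓, 81 mod 4 = 1 ✓.

x ≡ 81 (mod 252).


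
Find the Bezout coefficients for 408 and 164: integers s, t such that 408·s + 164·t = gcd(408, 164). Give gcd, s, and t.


Euclidean algorithm on (408, 164) — divide until remainder is 0:
  408 = 2 · 164 + 80
  164 = 2 · 80 + 4
  80 = 20 · 4 + 0
gcd(408, 164) = 4.
Track Bezout coefficients alongside the remainders: start with r₀ = 408 = a·1 + b·0 (s = 1, t = 0) and r₁ = 164 = a·0 + b·1 (s = 0, t = 1); each new remainder r_{k+1} = r_{k-1} − q_k·r_k inherits s_{k+1} = s_{k-1} − q_k·s_k, t_{k+1} = t_{k-1} − q_k·t_k, so r_k = a·s_k + b·t_k at every step:
  q = 2: r = 80, s = 1 − 2·0 = 1, t = 0 − 2·1 = -2  (check: 408·1 + 164·(-2) = 80)
  q = 2: r = 4, s = 0 − 2·1 = -2, t = 1 − 2·(-2) = 5  (check: 408·(-2) + 164·5 = 4)
The row with r = 4 (the gcd) gives the Bezout coefficients s = -2, t = 5.
Result: 408 · (-2) + 164 · (5) = 4.

gcd(408, 164) = 4; s = -2, t = 5 (check: 408·(-2) + 164·5 = 4).


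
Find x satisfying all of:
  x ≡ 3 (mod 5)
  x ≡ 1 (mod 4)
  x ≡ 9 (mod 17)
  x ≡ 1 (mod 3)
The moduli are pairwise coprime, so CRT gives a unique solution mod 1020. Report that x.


Product of moduli M = 5 · 4 · 17 · 3 = 1020.
Merge one congruence at a time:
  Start: x ≡ 3 (mod 5).
  Combine with x ≡ 1 (mod 4); new modulus lcm = 20.
    Write x = 3 + 5·t and substitute into x ≡ 1 (mod 4): 5·t ≡ 1 − 3 = -2 (mod 4).
    Reduce coefficients mod 4: 1·t ≡ 2 (mod 4).
    So t ≡ 2 (mod 4).
    Then x = 3 + 5·2 = 13, valid modulo lcm(5, 4) = 20: x ≡ 13 (mod 20).
  Combine with x ≡ 9 (mod 17); new modulus lcm = 340.
    Write x = 13 + 20·t and substitute into x ≡ 9 (mod 17): 20·t ≡ 9 − 13 = -4 (mod 17).
    Reduce coefficients mod 17: 3·t ≡ 13 (mod 17).
    The inverse of 3 mod 17 is 6 (since 3·6 = 18 = 1·17 + 1), so t ≡ 6·13 = 78 ≡ 10 (mod 17).
    Then x = 13 + 20·10 = 213, valid modulo lcm(20, 17) = 340: x ≡ 213 (mod 340).
  Combine with x ≡ 1 (mod 3); new modulus lcm = 1020.
    Write x = 213 + 340·t and substitute into x ≡ 1 (mod 3): 340·t ≡ 1 − 213 = -212 (mod 3).
    Reduce coefficients mod 3: 1·t ≡ 1 (mod 3).
    So t ≡ 1 (mod 3).
    Then x = 213 + 340·1 = 553, valid modulo lcm(340, 3) = 1020: x ≡ 553 (mod 1020).
Verify against each original: 553 mod 5 = 3, 553 mod 4 = 1, 553 mod 17 = 9, 553 mod 3 = 1.

x ≡ 553 (mod 1020).


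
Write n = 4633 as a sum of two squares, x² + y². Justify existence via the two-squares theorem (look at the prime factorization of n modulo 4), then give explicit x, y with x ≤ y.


Step 1: Factor n = 4633 = 41 · 113.
Step 2: Check the mod-4 condition on each prime factor: 41 ≡ 1 (mod 4), exponent 1; 113 ≡ 1 (mod 4), exponent 1.
All primes ≡ 3 (mod 4) appear to even exponent (or don't appear), so by the two-squares theorem n IS expressible as a sum of two squares.
Step 3: Build a representation. Here n = 41 · 113 is a product of primes ≡ 1 (mod 4). Each prime p ≡ 1 (mod 4) is itself a sum of two squares; find a² by testing p − a² for a perfect square:
  41: 41 − 1² = 40, 41 − 2² = 37, 41 − 3² = 32, 41 − 4² = 25 = 5² ⇒ 41 = 4² + 5².
  113: 113 − 1² = 112, 113 − 2² = 109, 113 − 3² = 104, 113 − 4² = 97, 113 − 5² = 88, 113 − 6² = 77, 113 − 7² = 64 = 8² ⇒ 113 = 7² + 8².
  Combine using the Brahmagupta–Fibonacci identity (a² + b²)(c² + d²) = (ac − bd)² + (ad + bc)² = (ac + bd)² + (ad − bc)²:
  41 · 113 = 4633: from (4² + 5²)(7² + 8²), take (4·7 − 5·8, 4·8 + 5·7) = (28 − 40, 32 + 35) = (-12, 67); dropping signs (only squares matter) gives (12, 67); check 12² + 67² = 144 + 4489 = 4633 ✓.
Step 4: Order so x ≤ y and verify: 12² + 67² = 144 + 4489 = 4633 = n. ✓

n = 4633 = 12² + 67² (one valid representation with x ≤ y).


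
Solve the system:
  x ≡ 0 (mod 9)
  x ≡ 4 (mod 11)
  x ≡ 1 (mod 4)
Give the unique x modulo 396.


Moduli 9, 11, 4 are pairwise coprime; by CRT there is a unique solution modulo M = 9 · 11 · 4 = 396.
Solve pairwise, accumulating the modulus:
  Start with x ≡ 0 (mod 9).
  Combine with x ≡ 4 (mod 11): since gcd(9, 11) = 1, we get a unique residue mod 99.
    Write x = 0 + 9·t and substitute into x ≡ 4 (mod 11): 9·t ≡ 4 − 0 = 4 (mod 11).
    The inverse of 9 mod 11 is 5 (since 9·5 = 45 = 4·11 + 1), so t ≡ 5·4 = 20 ≡ 9 (mod 11).
    Then x = 0 + 9·9 = 81, valid modulo lcm(9, 11) = 99: x ≡ 81 (mod 99).
  Combine with x ≡ 1 (mod 4): since gcd(99, 4) = 1, we get a unique residue mod 396.
    Write x = 81 + 99·t and substitute into x ≡ 1 (mod 4): 99·t ≡ 1 − 81 = -80 (mod 4).
    Reduce coefficients mod 4: 3·t ≡ 0 (mod 4).
    The inverse of 3 mod 4 is 3 (since 3·3 = 9 = 2·4 + 1), so t ≡ 3·0 = 0 ≡ 0 (mod 4).
    Then x = 81 + 99·0 = 81, valid modulo lcm(99, 4) = 396: x ≡ 81 (mod 396).
Verify: 81 mod 9 = 0 ✓, 81 mod 11 = 4 ✓, 81 mod 4 = 1 ✓.

x ≡ 81 (mod 396).


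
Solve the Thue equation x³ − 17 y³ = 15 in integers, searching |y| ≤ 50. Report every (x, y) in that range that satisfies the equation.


The equation is x³ - 17y³ = 15. For fixed y, x³ = 17·y³ + 15, so a solution requires the RHS to be a perfect cube.
Strategy: iterate y from -50 to 50, compute RHS = 17·y³ + 15, and check whether it is a (positive or negative) perfect cube.
Check small values of y:
  y = 0: RHS = 15 is not a perfect cube.
  y = 1: RHS = 32 is not a perfect cube.
  y = -1: RHS = -2 is not a perfect cube.
  y = 2: RHS = 151 is not a perfect cube.
  y = -2: RHS = -121 is not a perfect cube.
  y = 3: RHS = 474 is not a perfect cube.
  y = -3: RHS = -444 is not a perfect cube.
Continuing the search up to |y| = 50 finds no solutions either.
No (x, y) in the scanned range satisfies the equation.

No integer solutions with |y| ≤ 50.


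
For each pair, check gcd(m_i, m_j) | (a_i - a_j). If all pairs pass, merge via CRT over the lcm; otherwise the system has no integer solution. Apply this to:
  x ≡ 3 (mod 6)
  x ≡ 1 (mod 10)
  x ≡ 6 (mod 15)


Moduli 6, 10, 15 are not pairwise coprime, so CRT works modulo lcm(m_i) when all pairwise compatibility conditions hold.
Pairwise compatibility: gcd(m_i, m_j) must divide a_i - a_j for every pair.
Merge one congruence at a time:
  Start: x ≡ 3 (mod 6).
  Combine with x ≡ 1 (mod 10): gcd(6, 10) = 2; 1 - 3 = -2, which IS divisible by 2, so compatible.
    Write x = 3 + 6·t and substitute into x ≡ 1 (mod 10): 6·t ≡ 1 − 3 = -2 (mod 10).
    Divide the congruence (and modulus) by g = 2: 3·t ≡ -1 (mod 5).
    Reduce coefficients mod 5: 3·t ≡ 4 (mod 5).
    The inverse of 3 mod 5 is 2 (since 3·2 = 6 = 1·5 + 1), so t ≡ 2·4 = 8 ≡ 3 (mod 5).
    Then x = 3 + 6·3 = 21, valid modulo lcm(6, 10) = 30: x ≡ 21 (mod 30).
  Combine with x ≡ 6 (mod 15): gcd(30, 15) = 15; 6 - 21 = -15, which IS divisible by 15, so compatible.
    Write x = 21 + 30·t and substitute into x ≡ 6 (mod 15): 30·t ≡ 6 − 21 = -15 (mod 15).
    Divide the congruence (and modulus) by g = 15: 2·t ≡ -1 (mod 1).
    Modulo 1 every t works; take t = 0.
    Then x = 21 + 30·0 = 21, valid modulo lcm(30, 15) = 30: x ≡ 21 (mod 30).
Verify: 21 mod 6 = 3, 21 mod 10 = 1, 21 mod 15 = 6.

x ≡ 21 (mod 30).


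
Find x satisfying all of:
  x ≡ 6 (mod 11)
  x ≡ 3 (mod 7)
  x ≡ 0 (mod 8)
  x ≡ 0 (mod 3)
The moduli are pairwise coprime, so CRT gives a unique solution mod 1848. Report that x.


Product of moduli M = 11 · 7 · 8 · 3 = 1848.
Merge one congruence at a time:
  Start: x ≡ 6 (mod 11).
  Combine with x ≡ 3 (mod 7); new modulus lcm = 77.
    Write x = 6 + 11·t and substitute into x ≡ 3 (mod 7): 11·t ≡ 3 − 6 = -3 (mod 7).
    Reduce coefficients mod 7: 4·t ≡ 4 (mod 7).
    The inverse of 4 mod 7 is 2 (since 4·2 = 8 = 1·7 + 1), so t ≡ 2·4 = 8 ≡ 1 (mod 7).
    Then x = 6 + 11·1 = 17, valid modulo lcm(11, 7) = 77: x ≡ 17 (mod 77).
  Combine with x ≡ 0 (mod 8); new modulus lcm = 616.
    Write x = 17 + 77·t and substitute into x ≡ 0 (mod 8): 77·t ≡ 0 − 17 = -17 (mod 8).
    Reduce coefficients mod 8: 5·t ≡ 7 (mod 8).
    The inverse of 5 mod 8 is 5 (since 5·5 = 25 = 3·8 + 1), so t ≡ 5·7 = 35 ≡ 3 (mod 8).
    Then x = 17 + 77·3 = 248, valid modulo lcm(77, 8) = 616: x ≡ 248 (mod 616).
  Combine with x ≡ 0 (mod 3); new modulus lcm = 1848.
    Write x = 248 + 616·t and substitute into x ≡ 0 (mod 3): 616·t ≡ 0 − 248 = -248 (mod 3).
    Reduce coefficients mod 3: 1·t ≡ 1 (mod 3).
    So t ≡ 1 (mod 3).
    Then x = 248 + 616·1 = 864, valid modulo lcm(616, 3) = 1848: x ≡ 864 (mod 1848).
Verify against each original: 864 mod 11 = 6, 864 mod 7 = 3, 864 mod 8 = 0, 864 mod 3 = 0.

x ≡ 864 (mod 1848).


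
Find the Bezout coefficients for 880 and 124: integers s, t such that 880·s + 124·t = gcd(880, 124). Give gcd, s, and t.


Euclidean algorithm on (880, 124) — divide until remainder is 0:
  880 = 7 · 124 + 12
  124 = 10 · 12 + 4
  12 = 3 · 4 + 0
gcd(880, 124) = 4.
Track Bezout coefficients alongside the remainders: start with r₀ = 880 = a·1 + b·0 (s = 1, t = 0) and r₁ = 124 = a·0 + b·1 (s = 0, t = 1); each new remainder r_{k+1} = r_{k-1} − q_k·r_k inherits s_{k+1} = s_{k-1} − q_k·s_k, t_{k+1} = t_{k-1} − q_k·t_k, so r_k = a·s_k + b·t_k at every step:
  q = 7: r = 12, s = 1 − 7·0 = 1, t = 0 − 7·1 = -7  (check: 880·1 + 124·(-7) = 12)
  q = 10: r = 4, s = 0 − 10·1 = -10, t = 1 − 10·(-7) = 71  (check: 880·(-10) + 124·71 = 4)
The row with r = 4 (the gcd) gives the Bezout coefficients s = -10, t = 71.
Result: 880 · (-10) + 124 · (71) = 4.

gcd(880, 124) = 4; s = -10, t = 71 (check: 880·(-10) + 124·71 = 4).


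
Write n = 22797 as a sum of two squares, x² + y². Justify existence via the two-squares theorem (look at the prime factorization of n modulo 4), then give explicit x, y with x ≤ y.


Step 1: Factor n = 22797 = 3^2 · 17 · 149.
Step 2: Check the mod-4 condition on each prime factor: 3 ≡ 3 (mod 4), exponent 2 (must be even); 17 ≡ 1 (mod 4), exponent 1; 149 ≡ 1 (mod 4), exponent 1.
All primes ≡ 3 (mod 4) appear to even exponent (or don't appear), so by the two-squares theorem n IS expressible as a sum of two squares.
Step 3: Build a representation. Group n = k² · m with k = 3 and m = 17 · 149 = 2533 (a product of primes ≡ 1 (mod 4)); a representation of m scales to one of n via (k·x)² + (k·y)² = k²(x² + y²). Each prime p ≡ 1 (mod 4) is itself a sum of two squares; find a² by testing p − a² for a perfect square:
  17: 17 − 1² = 16 = 4² ⇒ 17 = 1² + 4².
  149: 149 − 1² = 148, 149 − 2² = 145, 149 − 3² = 140, 149 − 4² = 133, 149 − 5² = 124, 149 − 6² = 113, 149 − 7² = 100 = 10² ⇒ 149 = 7² + 10².
  Combine using the Brahmagupta–Fibonacci identity (a² + b²)(c² + d²) = (ac − bd)² + (ad + bc)² = (ac + bd)² + (ad − bc)²:
  17 · 149 = 2533: from (1² + 4²)(7² + 10²), take (1·7 − 4·10, 1·10 + 4·7) = (7 − 40, 10 + 28) = (-33, 38); dropping signs (only squares matter) gives (33, 38); check 33² + 38² = 1089 + 1444 = 2533 ✓.
  Scale by k = 3: (3·33, 3·38) = (99, 114).
Step 4: Order so x ≤ y and verify: 99² + 114² = 9801 + 12996 = 22797 = n. ✓

n = 22797 = 99² + 114² (one valid representation with x ≤ y).


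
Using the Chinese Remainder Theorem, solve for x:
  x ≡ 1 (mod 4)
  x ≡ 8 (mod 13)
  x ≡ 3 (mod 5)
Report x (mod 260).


Moduli 4, 13, 5 are pairwise coprime; by CRT there is a unique solution modulo M = 4 · 13 · 5 = 260.
Solve pairwise, accumulating the modulus:
  Start with x ≡ 1 (mod 4).
  Combine with x ≡ 8 (mod 13): since gcd(4, 13) = 1, we get a unique residue mod 52.
    Write x = 1 + 4·t and substitute into x ≡ 8 (mod 13): 4·t ≡ 8 − 1 = 7 (mod 13).
    The inverse of 4 mod 13 is 10 (since 4·10 = 40 = 3·13 + 1), so t ≡ 10·7 = 70 ≡ 5 (mod 13).
    Then x = 1 + 4·5 = 21, valid modulo lcm(4, 13) = 52: x ≡ 21 (mod 52).
  Combine with x ≡ 3 (mod 5): since gcd(52, 5) = 1, we get a unique residue mod 260.
    Write x = 21 + 52·t and substitute into x ≡ 3 (mod 5): 52·t ≡ 3 − 21 = -18 (mod 5).
    Reduce coefficients mod 5: 2·t ≡ 2 (mod 5).
    The inverse of 2 mod 5 is 3 (since 2·3 = 6 = 1·5 + 1), so t ≡ 3·2 = 6 ≡ 1 (mod 5).
    Then x = 21 + 52·1 = 73, valid modulo lcm(52, 5) = 260: x ≡ 73 (mod 260).
Verify: 73 mod 4 = 1 ✓, 73 mod 13 = 8 ✓, 73 mod 5 = 3 ✓.

x ≡ 73 (mod 260).


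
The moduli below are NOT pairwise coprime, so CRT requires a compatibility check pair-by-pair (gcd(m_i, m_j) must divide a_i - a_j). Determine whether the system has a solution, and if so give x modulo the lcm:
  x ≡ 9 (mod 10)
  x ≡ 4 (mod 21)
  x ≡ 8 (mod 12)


Moduli 10, 21, 12 are not pairwise coprime, so CRT works modulo lcm(m_i) when all pairwise compatibility conditions hold.
Pairwise compatibility: gcd(m_i, m_j) must divide a_i - a_j for every pair.
Merge one congruence at a time:
  Start: x ≡ 9 (mod 10).
  Combine with x ≡ 4 (mod 21): gcd(10, 21) = 1; 4 - 9 = -5, which IS divisible by 1, so compatible.
    Write x = 9 + 10·t and substitute into x ≡ 4 (mod 21): 10·t ≡ 4 − 9 = -5 (mod 21).
    Reduce coefficients mod 21: 10·t ≡ 16 (mod 21).
    The inverse of 10 mod 21 is 19 (since 10·19 = 190 = 9·21 + 1), so t ≡ 19·16 = 304 ≡ 10 (mod 21).
    Then x = 9 + 10·10 = 109, valid modulo lcm(10, 21) = 210: x ≡ 109 (mod 210).
  Combine with x ≡ 8 (mod 12): gcd(210, 12) = 6, and 8 - 109 = -101 is NOT divisible by 6.
    ⇒ system is inconsistent (no integer solution).

No solution (the system is inconsistent).


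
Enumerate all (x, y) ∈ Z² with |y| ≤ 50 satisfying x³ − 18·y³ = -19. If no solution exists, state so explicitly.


The equation is x³ - 18y³ = -19. For fixed y, x³ = 18·y³ − 19, so a solution requires the RHS to be a perfect cube.
Strategy: iterate y from -50 to 50, compute RHS = 18·y³ − 19, and check whether it is a (positive or negative) perfect cube.
Check small values of y:
  y = 0: RHS = -19 is not a perfect cube.
  y = 1: RHS = -1 = (-1)³ ⇒ x = -1 works.
  y = -1: RHS = -37 is not a perfect cube.
  y = 2: RHS = 125 = (5)³ ⇒ x = 5 works.
  y = -2: RHS = -163 is not a perfect cube.
  y = 3: RHS = 467 is not a perfect cube.
  y = -3: RHS = -505 is not a perfect cube.
Continuing the search up to |y| = 50 finds no further solutions beyond those listed.
Collected solutions: (-1, 1), (5, 2).

Solutions (with |y| ≤ 50): (-1, 1), (5, 2).


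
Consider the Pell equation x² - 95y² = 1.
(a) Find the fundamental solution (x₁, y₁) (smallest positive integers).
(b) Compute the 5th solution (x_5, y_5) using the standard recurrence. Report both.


Step 1: Find the fundamental solution (x₁, y₁) of x² - 95y² = 1.
  Expand √95 as a continued fraction. a₀ = ⌊√95⌋ = 9; iterate m_{k+1} = d_k·a_k − m_k, d_{k+1} = (95 − m_{k+1}²)/d_k, a_{k+1} = ⌊(a₀ + m_{k+1})/d_{k+1}⌋ (starting m₀ = 0, d₀ = 1), with convergents p_k = a_k·p_{k-1} + p_{k-2}, q_k = a_k·q_{k-1} + q_{k-2} (p₋₁ = 1, q₋₁ = 0):
  k = 0: a₀ = 9; p₀/q₀ = 9/1; p₀² − 95·q₀² = 81 − 95 = -14.
  k = 1: m = 9, d = 14, a = ⌊(9 + 9)/14⌋ = 1; p/q = (1·9 + 1)/(1·1 + 0) = 10/1; p² − 95·q² = 100 − 95 = 5.
  k = 2: m = 5, d = 5, a = ⌊(9 + 5)/5⌋ = 2; p/q = (2·10 + 9)/(2·1 + 1) = 29/3; p² − 95·q² = 841 − 855 = -14.
  k = 3: m = 5, d = 14, a = ⌊(9 + 5)/14⌋ = 1; p/q = (1·29 + 10)/(1·3 + 1) = 39/4; p² − 95·q² = 1521 − 1520 = 1.
  The first convergent with p² − 95·q² = 1 gives the fundamental solution (x₁, y₁) = (39, 4).
Step 2: Apply the recurrence (x_{n+1}, y_{n+1}) = (x₁x_n + 95y₁y_n, x₁y_n + y₁x_n) repeatedly.
  From (x_1, y_1) = (39, 4): x_2 = 39·39 + 95·4·4 = 3041; y_2 = 39·4 + 4·39 = 312.
  From (x_2, y_2) = (3041, 312): x_3 = 39·3041 + 95·4·312 = 237159; y_3 = 39·312 + 4·3041 = 24332.
  From (x_3, y_3) = (237159, 24332): x_4 = 39·237159 + 95·4·24332 = 18495361; y_4 = 39·24332 + 4·237159 = 1897584.
  From (x_4, y_4) = (18495361, 1897584): x_5 = 39·18495361 + 95·4·1897584 = 1442400999; y_5 = 39·1897584 + 4·18495361 = 147987220.
Step 3: Verify x_5² - 95·y_5² = 2080520641916198001 - 2080520641916198000 = 1 (should be 1). ✓

(x_1, y_1) = (39, 4); (x_5, y_5) = (1442400999, 147987220).


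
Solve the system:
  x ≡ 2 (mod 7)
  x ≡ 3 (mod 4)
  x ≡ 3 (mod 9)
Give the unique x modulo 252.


Moduli 7, 4, 9 are pairwise coprime; by CRT there is a unique solution modulo M = 7 · 4 · 9 = 252.
Solve pairwise, accumulating the modulus:
  Start with x ≡ 2 (mod 7).
  Combine with x ≡ 3 (mod 4): since gcd(7, 4) = 1, we get a unique residue mod 28.
    Write x = 2 + 7·t and substitute into x ≡ 3 (mod 4): 7·t ≡ 3 − 2 = 1 (mod 4).
    Reduce coefficients mod 4: 3·t ≡ 1 (mod 4).
    The inverse of 3 mod 4 is 3 (since 3·3 = 9 = 2·4 + 1), so t ≡ 3·1 = 3 ≡ 3 (mod 4).
    Then x = 2 + 7·3 = 23, valid modulo lcm(7, 4) = 28: x ≡ 23 (mod 28).
  Combine with x ≡ 3 (mod 9): since gcd(28, 9) = 1, we get a unique residue mod 252.
    Write x = 23 + 28·t and substitute into x ≡ 3 (mod 9): 28·t ≡ 3 − 23 = -20 (mod 9).
    Reduce coefficients mod 9: 1·t ≡ 7 (mod 9).
    So t ≡ 7 (mod 9).
    Then x = 23 + 28·7 = 219, valid modulo lcm(28, 9) = 252: x ≡ 219 (mod 252).
Verify: 219 mod 7 = 2 ✓, 219 mod 4 = 3 ✓, 219 mod 9 = 3 ✓.

x ≡ 219 (mod 252).


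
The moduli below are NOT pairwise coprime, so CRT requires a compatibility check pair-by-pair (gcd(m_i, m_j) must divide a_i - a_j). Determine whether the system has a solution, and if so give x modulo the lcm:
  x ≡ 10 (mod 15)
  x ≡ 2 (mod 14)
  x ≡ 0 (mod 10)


Moduli 15, 14, 10 are not pairwise coprime, so CRT works modulo lcm(m_i) when all pairwise compatibility conditions hold.
Pairwise compatibility: gcd(m_i, m_j) must divide a_i - a_j for every pair.
Merge one congruence at a time:
  Start: x ≡ 10 (mod 15).
  Combine with x ≡ 2 (mod 14): gcd(15, 14) = 1; 2 - 10 = -8, which IS divisible by 1, so compatible.
    Write x = 10 + 15·t and substitute into x ≡ 2 (mod 14): 15·t ≡ 2 − 10 = -8 (mod 14).
    Reduce coefficients mod 14: 1·t ≡ 6 (mod 14).
    So t ≡ 6 (mod 14).
    Then x = 10 + 15·6 = 100, valid modulo lcm(15, 14) = 210: x ≡ 100 (mod 210).
  Combine with x ≡ 0 (mod 10): gcd(210, 10) = 10; 0 - 100 = -100, which IS divisible by 10, so compatible.
    Write x = 100 + 210·t and substitute into x ≡ 0 (mod 10): 210·t ≡ 0 − 100 = -100 (mod 10).
    Divide the congruence (and modulus) by g = 10: 21·t ≡ -10 (mod 1).
    Modulo 1 every t works; take t = 0.
    Then x = 100 + 210·0 = 100, valid modulo lcm(210, 10) = 210: x ≡ 100 (mod 210).
Verify: 100 mod 15 = 10, 100 mod 14 = 2, 100 mod 10 = 0.

x ≡ 100 (mod 210).
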